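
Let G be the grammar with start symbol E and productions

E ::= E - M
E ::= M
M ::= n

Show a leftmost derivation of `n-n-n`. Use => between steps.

E => E-M => E-M-M => M-M-M => n-M-M => n-n-M => n-n-n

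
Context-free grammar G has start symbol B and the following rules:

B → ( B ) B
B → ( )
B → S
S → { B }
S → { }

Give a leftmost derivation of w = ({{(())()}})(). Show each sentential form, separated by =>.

B=>(B)B=>(S)B=>({B})B=>({S})B=>({{B}})B=>({{(B)B}})B=>({{(())B}})B=>({{(())()}})B=>({{(())()}})()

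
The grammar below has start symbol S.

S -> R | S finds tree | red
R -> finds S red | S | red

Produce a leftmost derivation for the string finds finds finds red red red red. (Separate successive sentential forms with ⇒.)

S ⇒ R   [S -> R]
R ⇒ finds S red   [R -> finds S red]
finds S red ⇒ finds R red   [S -> R]
finds R red ⇒ finds finds S red red   [R -> finds S red]
finds finds S red red ⇒ finds finds R red red   [S -> R]
finds finds R red red ⇒ finds finds finds S red red red   [R -> finds S red]
finds finds finds S red red red ⇒ finds finds finds R red red red   [S -> R]
finds finds finds R red red red ⇒ finds finds finds red red red red   [R -> red]

S ⇒ R ⇒ finds S red ⇒ finds R red ⇒ finds finds S red red ⇒ finds finds R red red ⇒ finds finds finds S red red red ⇒ finds finds finds R red red red ⇒ finds finds finds red red red red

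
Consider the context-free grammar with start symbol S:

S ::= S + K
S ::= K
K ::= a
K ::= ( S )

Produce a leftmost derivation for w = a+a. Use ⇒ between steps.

S ⇒ S+K ⇒ K+K ⇒ a+K ⇒ a+a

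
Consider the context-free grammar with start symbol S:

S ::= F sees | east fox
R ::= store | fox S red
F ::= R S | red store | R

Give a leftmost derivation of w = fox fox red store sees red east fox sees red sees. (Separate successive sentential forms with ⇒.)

S ⇒ F sees ⇒ R sees ⇒ fox S red sees ⇒ fox F sees red sees ⇒ fox R S sees red sees ⇒ fox fox S red S sees red sees ⇒ fox fox F sees red S sees red sees ⇒ fox fox red store sees red S sees red sees ⇒ fox fox red store sees red east fox sees red sees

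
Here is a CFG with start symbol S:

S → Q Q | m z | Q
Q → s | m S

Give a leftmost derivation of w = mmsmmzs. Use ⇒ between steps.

S⇒QQ⇒mSQ⇒mQQQ⇒mmSQQ⇒mmQQQ⇒mmsQQ⇒mmsmSQ⇒mmsmmzQ⇒mmsmmzs

S ⇒ QQ   [S → Q Q]
QQ ⇒ mSQ   [Q → m S]
mSQ ⇒ mQQQ   [S → Q Q]
mQQQ ⇒ mmSQQ   [Q → m S]
mmSQQ ⇒ mmQQQ   [S → Q]
mmQQQ ⇒ mmsQQ   [Q → s]
mmsQQ ⇒ mmsmSQ   [Q → m S]
mmsmSQ ⇒ mmsmmzQ   [S → m z]
mmsmmzQ ⇒ mmsmmzs   [Q → s]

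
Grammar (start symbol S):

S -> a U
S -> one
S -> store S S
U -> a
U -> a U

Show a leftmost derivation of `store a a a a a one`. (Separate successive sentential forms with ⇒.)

S ⇒ store S S ⇒ store a U S ⇒ store a a U S ⇒ store a a a U S ⇒ store a a a a U S ⇒ store a a a a a S ⇒ store a a a a a one

S ⇒ store S S   [S -> store S S]
store S S ⇒ store a U S   [S -> a U]
store a U S ⇒ store a a U S   [U -> a U]
store a a U S ⇒ store a a a U S   [U -> a U]
store a a a U S ⇒ store a a a a U S   [U -> a U]
store a a a a U S ⇒ store a a a a a S   [U -> a]
store a a a a a S ⇒ store a a a a a one   [S -> one]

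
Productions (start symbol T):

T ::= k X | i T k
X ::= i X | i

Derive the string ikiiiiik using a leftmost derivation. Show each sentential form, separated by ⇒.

T ⇒ iTk ⇒ ikXk ⇒ ikiXk ⇒ ikiiXk ⇒ ikiiiXk ⇒ ikiiiiXk ⇒ ikiiiiik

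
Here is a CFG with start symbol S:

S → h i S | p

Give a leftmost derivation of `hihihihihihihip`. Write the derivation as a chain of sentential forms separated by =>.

S => hiS   [S → h i S]
hiS => hihiS   [S → h i S]
hihiS => hihihiS   [S → h i S]
hihihiS => hihihihiS   [S → h i S]
hihihihiS => hihihihihiS   [S → h i S]
hihihihihiS => hihihihihihiS   [S → h i S]
hihihihihihiS => hihihihihihihiS   [S → h i S]
hihihihihihihiS => hihihihihihihip   [S → p]

S=>hiS=>hihiS=>hihihiS=>hihihihiS=>hihihihihiS=>hihihihihihiS=>hihihihihihihiS=>hihihihihihihip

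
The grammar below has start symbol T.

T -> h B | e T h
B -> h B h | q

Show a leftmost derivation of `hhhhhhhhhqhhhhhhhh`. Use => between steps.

T => hB   [T -> h B]
hB => hhBh   [B -> h B h]
hhBh => hhhBhh   [B -> h B h]
hhhBhh => hhhhBhhh   [B -> h B h]
hhhhBhhh => hhhhhBhhhh   [B -> h B h]
hhhhhBhhhh => hhhhhhBhhhhh   [B -> h B h]
hhhhhhBhhhhh => hhhhhhhBhhhhhh   [B -> h B h]
hhhhhhhBhhhhhh => hhhhhhhhBhhhhhhh   [B -> h B h]
hhhhhhhhBhhhhhhh => hhhhhhhhhBhhhhhhhh   [B -> h B h]
hhhhhhhhhBhhhhhhhh => hhhhhhhhhqhhhhhhhh   [B -> q]

T => hB => hhBh => hhhBhh => hhhhBhhh => hhhhhBhhhh => hhhhhhBhhhhh => hhhhhhhBhhhhhh => hhhhhhhhBhhhhhhh => hhhhhhhhhBhhhhhhhh => hhhhhhhhhqhhhhhhhh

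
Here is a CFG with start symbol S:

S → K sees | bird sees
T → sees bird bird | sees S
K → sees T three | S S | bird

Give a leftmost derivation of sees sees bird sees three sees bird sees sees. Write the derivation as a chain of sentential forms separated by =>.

S => K sees   [S → K sees]
K sees => S S sees   [K → S S]
S S sees => K sees S sees   [S → K sees]
K sees S sees => sees T three sees S sees   [K → sees T three]
sees T three sees S sees => sees sees S three sees S sees   [T → sees S]
sees sees S three sees S sees => sees sees K sees three sees S sees   [S → K sees]
sees sees K sees three sees S sees => sees sees bird sees three sees S sees   [K → bird]
sees sees bird sees three sees S sees => sees sees bird sees three sees K sees sees   [S → K sees]
sees sees bird sees three sees K sees sees => sees sees bird sees three sees bird sees sees   [K → bird]

S => K sees => S S sees => K sees S sees => sees T three sees S sees => sees sees S three sees S sees => sees sees K sees three sees S sees => sees sees bird sees three sees S sees => sees sees bird sees three sees K sees sees => sees sees bird sees three sees bird sees sees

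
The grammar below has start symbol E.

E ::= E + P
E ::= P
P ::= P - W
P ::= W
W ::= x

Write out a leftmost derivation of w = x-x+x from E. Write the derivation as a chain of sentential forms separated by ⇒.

E ⇒ E+P ⇒ P+P ⇒ P-W+P ⇒ W-W+P ⇒ x-W+P ⇒ x-x+P ⇒ x-x+W ⇒ x-x+x

E ⇒ E+P   [E ::= E + P]
E+P ⇒ P+P   [E ::= P]
P+P ⇒ P-W+P   [P ::= P - W]
P-W+P ⇒ W-W+P   [P ::= W]
W-W+P ⇒ x-W+P   [W ::= x]
x-W+P ⇒ x-x+P   [W ::= x]
x-x+P ⇒ x-x+W   [P ::= W]
x-x+W ⇒ x-x+x   [W ::= x]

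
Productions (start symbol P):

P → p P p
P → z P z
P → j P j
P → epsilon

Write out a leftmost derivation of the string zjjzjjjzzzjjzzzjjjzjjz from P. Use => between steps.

P=>zPz=>zjPjz=>zjjPjjz=>zjjzPzjjz=>zjjzjPjzjjz=>zjjzjjPjjzjjz=>zjjzjjjPjjjzjjz=>zjjzjjjzPzjjjzjjz=>zjjzjjjzzPzzjjjzjjz=>zjjzjjjzzzPzzzjjjzjjz=>zjjzjjjzzzjPjzzzjjjzjjz=>zjjzjjjzzzjjzzzjjjzjjz

P => zPz   [P → z P z]
zPz => zjPjz   [P → j P j]
zjPjz => zjjPjjz   [P → j P j]
zjjPjjz => zjjzPzjjz   [P → z P z]
zjjzPzjjz => zjjzjPjzjjz   [P → j P j]
zjjzjPjzjjz => zjjzjjPjjzjjz   [P → j P j]
zjjzjjPjjzjjz => zjjzjjjPjjjzjjz   [P → j P j]
zjjzjjjPjjjzjjz => zjjzjjjzPzjjjzjjz   [P → z P z]
zjjzjjjzPzjjjzjjz => zjjzjjjzzPzzjjjzjjz   [P → z P z]
zjjzjjjzzPzzjjjzjjz => zjjzjjjzzzPzzzjjjzjjz   [P → z P z]
zjjzjjjzzzPzzzjjjzjjz => zjjzjjjzzzjPjzzzjjjzjjz   [P → j P j]
zjjzjjjzzzjPjzzzjjjzjjz => zjjzjjjzzzjjzzzjjjzjjz   [P → epsilon]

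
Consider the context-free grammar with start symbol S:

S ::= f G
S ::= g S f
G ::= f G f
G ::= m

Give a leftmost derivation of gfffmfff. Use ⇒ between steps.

S⇒gSf⇒gfGf⇒gffGff⇒gfffGfff⇒gfffmfff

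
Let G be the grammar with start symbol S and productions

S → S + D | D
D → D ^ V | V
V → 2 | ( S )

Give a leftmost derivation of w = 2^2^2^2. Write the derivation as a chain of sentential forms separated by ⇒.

S ⇒ D   [S → D]
D ⇒ D^V   [D → D ^ V]
D^V ⇒ D^V^V   [D → D ^ V]
D^V^V ⇒ D^V^V^V   [D → D ^ V]
D^V^V^V ⇒ V^V^V^V   [D → V]
V^V^V^V ⇒ 2^V^V^V   [V → 2]
2^V^V^V ⇒ 2^2^V^V   [V → 2]
2^2^V^V ⇒ 2^2^2^V   [V → 2]
2^2^2^V ⇒ 2^2^2^2   [V → 2]

S⇒D⇒D^V⇒D^V^V⇒D^V^V^V⇒V^V^V^V⇒2^V^V^V⇒2^2^V^V⇒2^2^2^V⇒2^2^2^2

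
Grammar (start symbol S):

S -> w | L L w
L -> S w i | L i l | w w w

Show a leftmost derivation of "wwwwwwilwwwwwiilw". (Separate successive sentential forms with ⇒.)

S⇒LLw⇒wwwLw⇒wwwLilw⇒wwwSwiilw⇒wwwLLwwiilw⇒wwwLilLwwiilw⇒wwwwwwilLwwiilw⇒wwwwwwilwwwwwiilw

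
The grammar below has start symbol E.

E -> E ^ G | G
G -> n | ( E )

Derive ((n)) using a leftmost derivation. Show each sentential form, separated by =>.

E => G   [E -> G]
G => (E)   [G -> ( E )]
(E) => (G)   [E -> G]
(G) => ((E))   [G -> ( E )]
((E)) => ((G))   [E -> G]
((G)) => ((n))   [G -> n]

E=>G=>(E)=>(G)=>((E))=>((G))=>((n))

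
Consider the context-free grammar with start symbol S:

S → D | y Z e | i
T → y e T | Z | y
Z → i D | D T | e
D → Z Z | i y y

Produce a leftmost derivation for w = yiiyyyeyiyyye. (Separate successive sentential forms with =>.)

S=>yZe=>yiDe=>yiZZe=>yiDTZe=>yiiyyTZe=>yiiyyyeTZe=>yiiyyyeyZe=>yiiyyyeyDTe=>yiiyyyeyiyyTe=>yiiyyyeyiyyye

S => yZe   [S → y Z e]
yZe => yiDe   [Z → i D]
yiDe => yiZZe   [D → Z Z]
yiZZe => yiDTZe   [Z → D T]
yiDTZe => yiiyyTZe   [D → i y y]
yiiyyTZe => yiiyyyeTZe   [T → y e T]
yiiyyyeTZe => yiiyyyeyZe   [T → y]
yiiyyyeyZe => yiiyyyeyDTe   [Z → D T]
yiiyyyeyDTe => yiiyyyeyiyyTe   [D → i y y]
yiiyyyeyiyyTe => yiiyyyeyiyyye   [T → y]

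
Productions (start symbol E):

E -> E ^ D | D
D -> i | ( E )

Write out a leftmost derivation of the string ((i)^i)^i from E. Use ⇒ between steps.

E ⇒ E^D ⇒ D^D ⇒ (E)^D ⇒ (E^D)^D ⇒ (D^D)^D ⇒ ((E)^D)^D ⇒ ((D)^D)^D ⇒ ((i)^D)^D ⇒ ((i)^i)^D ⇒ ((i)^i)^i

E ⇒ E^D   [E -> E ^ D]
E^D ⇒ D^D   [E -> D]
D^D ⇒ (E)^D   [D -> ( E )]
(E)^D ⇒ (E^D)^D   [E -> E ^ D]
(E^D)^D ⇒ (D^D)^D   [E -> D]
(D^D)^D ⇒ ((E)^D)^D   [D -> ( E )]
((E)^D)^D ⇒ ((D)^D)^D   [E -> D]
((D)^D)^D ⇒ ((i)^D)^D   [D -> i]
((i)^D)^D ⇒ ((i)^i)^D   [D -> i]
((i)^i)^D ⇒ ((i)^i)^i   [D -> i]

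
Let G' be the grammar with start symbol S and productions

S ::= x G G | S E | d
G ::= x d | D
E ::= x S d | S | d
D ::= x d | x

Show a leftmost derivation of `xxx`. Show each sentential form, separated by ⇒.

S ⇒ xGG ⇒ xDG ⇒ xxG ⇒ xxD ⇒ xxx

S ⇒ xGG   [S ::= x G G]
xGG ⇒ xDG   [G ::= D]
xDG ⇒ xxG   [D ::= x]
xxG ⇒ xxD   [G ::= D]
xxD ⇒ xxx   [D ::= x]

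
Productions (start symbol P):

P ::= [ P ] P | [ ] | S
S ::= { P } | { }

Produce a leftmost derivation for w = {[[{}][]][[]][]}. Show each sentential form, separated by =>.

P => S   [P ::= S]
S => {P}   [S ::= { P }]
{P} => {[P]P}   [P ::= [ P ] P]
{[P]P} => {[[P]P]P}   [P ::= [ P ] P]
{[[P]P]P} => {[[S]P]P}   [P ::= S]
{[[S]P]P} => {[[{}]P]P}   [S ::= { }]
{[[{}]P]P} => {[[{}][]]P}   [P ::= [ ]]
{[[{}][]]P} => {[[{}][]][P]P}   [P ::= [ P ] P]
{[[{}][]][P]P} => {[[{}][]][[]]P}   [P ::= [ ]]
{[[{}][]][[]]P} => {[[{}][]][[]][]}   [P ::= [ ]]

P=>S=>{P}=>{[P]P}=>{[[P]P]P}=>{[[S]P]P}=>{[[{}]P]P}=>{[[{}][]]P}=>{[[{}][]][P]P}=>{[[{}][]][[]]P}=>{[[{}][]][[]][]}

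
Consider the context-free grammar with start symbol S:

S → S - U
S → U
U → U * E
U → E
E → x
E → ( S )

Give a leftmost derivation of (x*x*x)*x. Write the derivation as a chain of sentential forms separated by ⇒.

S ⇒ U ⇒ U*E ⇒ E*E ⇒ (S)*E ⇒ (U)*E ⇒ (U*E)*E ⇒ (U*E*E)*E ⇒ (E*E*E)*E ⇒ (x*E*E)*E ⇒ (x*x*E)*E ⇒ (x*x*x)*E ⇒ (x*x*x)*x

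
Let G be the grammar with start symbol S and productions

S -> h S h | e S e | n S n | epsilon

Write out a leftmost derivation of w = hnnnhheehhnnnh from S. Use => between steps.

S => hSh => hnSnh => hnnSnnh => hnnnSnnnh => hnnnhShnnnh => hnnnhhShhnnnh => hnnnhheSehhnnnh => hnnnhheehhnnnh

S => hSh   [S -> h S h]
hSh => hnSnh   [S -> n S n]
hnSnh => hnnSnnh   [S -> n S n]
hnnSnnh => hnnnSnnnh   [S -> n S n]
hnnnSnnnh => hnnnhShnnnh   [S -> h S h]
hnnnhShnnnh => hnnnhhShhnnnh   [S -> h S h]
hnnnhhShhnnnh => hnnnhheSehhnnnh   [S -> e S e]
hnnnhheSehhnnnh => hnnnhheehhnnnh   [S -> epsilon]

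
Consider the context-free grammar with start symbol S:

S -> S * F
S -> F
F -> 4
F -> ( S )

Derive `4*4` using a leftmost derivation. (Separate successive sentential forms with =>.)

S=>S*F=>F*F=>4*F=>4*4

S => S*F   [S -> S * F]
S*F => F*F   [S -> F]
F*F => 4*F   [F -> 4]
4*F => 4*4   [F -> 4]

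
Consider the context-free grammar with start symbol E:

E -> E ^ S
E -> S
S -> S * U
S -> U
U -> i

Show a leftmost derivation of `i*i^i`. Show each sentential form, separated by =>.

E => E^S   [E -> E ^ S]
E^S => S^S   [E -> S]
S^S => S*U^S   [S -> S * U]
S*U^S => U*U^S   [S -> U]
U*U^S => i*U^S   [U -> i]
i*U^S => i*i^S   [U -> i]
i*i^S => i*i^U   [S -> U]
i*i^U => i*i^i   [U -> i]

E => E^S => S^S => S*U^S => U*U^S => i*U^S => i*i^S => i*i^U => i*i^i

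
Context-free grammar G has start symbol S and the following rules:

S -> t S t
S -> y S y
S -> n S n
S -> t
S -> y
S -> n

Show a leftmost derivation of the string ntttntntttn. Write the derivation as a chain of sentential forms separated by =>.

S => nSn => ntStn => nttSttn => ntttStttn => ntttnSntttn => ntttntntttn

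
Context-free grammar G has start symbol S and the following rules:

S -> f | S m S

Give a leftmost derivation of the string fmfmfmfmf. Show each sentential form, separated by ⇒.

S⇒SmS⇒SmSmS⇒fmSmS⇒fmSmSmS⇒fmSmSmSmS⇒fmfmSmSmS⇒fmfmfmSmS⇒fmfmfmfmS⇒fmfmfmfmf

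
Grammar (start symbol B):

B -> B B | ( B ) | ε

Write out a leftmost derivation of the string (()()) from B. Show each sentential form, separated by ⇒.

B ⇒ BB   [B -> B B]
BB ⇒ (B)B   [B -> ( B )]
(B)B ⇒ (BB)B   [B -> B B]
(BB)B ⇒ ((B)B)B   [B -> ( B )]
((B)B)B ⇒ (()B)B   [B -> ε]
(()B)B ⇒ (()BB)B   [B -> B B]
(()BB)B ⇒ (()(B)B)B   [B -> ( B )]
(()(B)B)B ⇒ (()()B)B   [B -> ε]
(()()B)B ⇒ (()())B   [B -> ε]
(()())B ⇒ (()())   [B -> ε]

B ⇒ BB ⇒ (B)B ⇒ (BB)B ⇒ ((B)B)B ⇒ (()B)B ⇒ (()BB)B ⇒ (()(B)B)B ⇒ (()()B)B ⇒ (()())B ⇒ (()())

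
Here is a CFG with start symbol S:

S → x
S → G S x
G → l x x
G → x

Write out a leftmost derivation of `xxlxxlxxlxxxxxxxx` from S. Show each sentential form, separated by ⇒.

S ⇒ GSx ⇒ xSx ⇒ xGSxx ⇒ xxSxx ⇒ xxGSxxx ⇒ xxlxxSxxx ⇒ xxlxxGSxxxx ⇒ xxlxxlxxSxxxx ⇒ xxlxxlxxGSxxxxx ⇒ xxlxxlxxlxxSxxxxx ⇒ xxlxxlxxlxxxxxxxx

S ⇒ GSx   [S → G S x]
GSx ⇒ xSx   [G → x]
xSx ⇒ xGSxx   [S → G S x]
xGSxx ⇒ xxSxx   [G → x]
xxSxx ⇒ xxGSxxx   [S → G S x]
xxGSxxx ⇒ xxlxxSxxx   [G → l x x]
xxlxxSxxx ⇒ xxlxxGSxxxx   [S → G S x]
xxlxxGSxxxx ⇒ xxlxxlxxSxxxx   [G → l x x]
xxlxxlxxSxxxx ⇒ xxlxxlxxGSxxxxx   [S → G S x]
xxlxxlxxGSxxxxx ⇒ xxlxxlxxlxxSxxxxx   [G → l x x]
xxlxxlxxlxxSxxxxx ⇒ xxlxxlxxlxxxxxxxx   [S → x]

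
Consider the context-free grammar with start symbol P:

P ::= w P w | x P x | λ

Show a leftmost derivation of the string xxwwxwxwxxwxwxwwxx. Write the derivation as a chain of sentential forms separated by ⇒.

P ⇒ xPx   [P ::= x P x]
xPx ⇒ xxPxx   [P ::= x P x]
xxPxx ⇒ xxwPwxx   [P ::= w P w]
xxwPwxx ⇒ xxwwPwwxx   [P ::= w P w]
xxwwPwwxx ⇒ xxwwxPxwwxx   [P ::= x P x]
xxwwxPxwwxx ⇒ xxwwxwPwxwwxx   [P ::= w P w]
xxwwxwPwxwwxx ⇒ xxwwxwxPxwxwwxx   [P ::= x P x]
xxwwxwxPxwxwwxx ⇒ xxwwxwxwPwxwxwwxx   [P ::= w P w]
xxwwxwxwPwxwxwwxx ⇒ xxwwxwxwxPxwxwxwwxx   [P ::= x P x]
xxwwxwxwxPxwxwxwwxx ⇒ xxwwxwxwxxwxwxwwxx   [P ::= λ]

P ⇒ xPx ⇒ xxPxx ⇒ xxwPwxx ⇒ xxwwPwwxx ⇒ xxwwxPxwwxx ⇒ xxwwxwPwxwwxx ⇒ xxwwxwxPxwxwwxx ⇒ xxwwxwxwPwxwxwwxx ⇒ xxwwxwxwxPxwxwxwwxx ⇒ xxwwxwxwxxwxwxwwxx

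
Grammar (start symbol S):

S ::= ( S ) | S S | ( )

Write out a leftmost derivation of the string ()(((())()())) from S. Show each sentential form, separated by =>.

S=>SS=>()S=>()(S)=>()((S))=>()((SS))=>()((SSS))=>()(((S)SS))=>()(((())SS))=>()(((())()S))=>()(((())()()))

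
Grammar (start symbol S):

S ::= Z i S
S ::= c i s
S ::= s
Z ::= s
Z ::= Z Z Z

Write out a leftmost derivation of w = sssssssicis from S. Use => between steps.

S=>ZiS=>ZZZiS=>ZZZZZiS=>ZZZZZZZiS=>sZZZZZZiS=>ssZZZZZiS=>sssZZZZiS=>ssssZZZiS=>sssssZZiS=>ssssssZiS=>sssssssiS=>sssssssicis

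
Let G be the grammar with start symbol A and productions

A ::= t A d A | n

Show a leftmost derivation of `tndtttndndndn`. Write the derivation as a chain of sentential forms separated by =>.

A => tAdA   [A ::= t A d A]
tAdA => tndA   [A ::= n]
tndA => tndtAdA   [A ::= t A d A]
tndtAdA => tndttAdAdA   [A ::= t A d A]
tndttAdAdA => tndtttAdAdAdA   [A ::= t A d A]
tndtttAdAdAdA => tndtttndAdAdA   [A ::= n]
tndtttndAdAdA => tndtttndndAdA   [A ::= n]
tndtttndndAdA => tndtttndndndA   [A ::= n]
tndtttndndndA => tndtttndndndn   [A ::= n]

A=>tAdA=>tndA=>tndtAdA=>tndttAdAdA=>tndtttAdAdAdA=>tndtttndAdAdA=>tndtttndndAdA=>tndtttndndndA=>tndtttndndndn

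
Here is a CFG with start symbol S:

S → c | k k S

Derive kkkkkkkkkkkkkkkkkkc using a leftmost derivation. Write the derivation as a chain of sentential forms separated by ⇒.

S ⇒ kkS   [S → k k S]
kkS ⇒ kkkkS   [S → k k S]
kkkkS ⇒ kkkkkkS   [S → k k S]
kkkkkkS ⇒ kkkkkkkkS   [S → k k S]
kkkkkkkkS ⇒ kkkkkkkkkkS   [S → k k S]
kkkkkkkkkkS ⇒ kkkkkkkkkkkkS   [S → k k S]
kkkkkkkkkkkkS ⇒ kkkkkkkkkkkkkkS   [S → k k S]
kkkkkkkkkkkkkkS ⇒ kkkkkkkkkkkkkkkkS   [S → k k S]
kkkkkkkkkkkkkkkkS ⇒ kkkkkkkkkkkkkkkkkkS   [S → k k S]
kkkkkkkkkkkkkkkkkkS ⇒ kkkkkkkkkkkkkkkkkkc   [S → c]

S ⇒ kkS ⇒ kkkkS ⇒ kkkkkkS ⇒ kkkkkkkkS ⇒ kkkkkkkkkkS ⇒ kkkkkkkkkkkkS ⇒ kkkkkkkkkkkkkkS ⇒ kkkkkkkkkkkkkkkkS ⇒ kkkkkkkkkkkkkkkkkkS ⇒ kkkkkkkkkkkkkkkkkkc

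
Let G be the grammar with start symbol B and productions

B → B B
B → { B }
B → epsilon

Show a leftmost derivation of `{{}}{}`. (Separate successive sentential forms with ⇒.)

B ⇒ BB   [B → B B]
BB ⇒ {B}B   [B → { B }]
{B}B ⇒ {{B}}B   [B → { B }]
{{B}}B ⇒ {{}}B   [B → epsilon]
{{}}B ⇒ {{}}{B}   [B → { B }]
{{}}{B} ⇒ {{}}{}   [B → epsilon]

B ⇒ BB ⇒ {B}B ⇒ {{B}}B ⇒ {{}}B ⇒ {{}}{B} ⇒ {{}}{}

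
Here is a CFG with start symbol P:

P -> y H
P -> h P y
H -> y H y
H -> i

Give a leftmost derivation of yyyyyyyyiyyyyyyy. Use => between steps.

P => yH => yyHy => yyyHyy => yyyyHyyy => yyyyyHyyyy => yyyyyyHyyyyy => yyyyyyyHyyyyyy => yyyyyyyyHyyyyyyy => yyyyyyyyiyyyyyyy

P => yH   [P -> y H]
yH => yyHy   [H -> y H y]
yyHy => yyyHyy   [H -> y H y]
yyyHyy => yyyyHyyy   [H -> y H y]
yyyyHyyy => yyyyyHyyyy   [H -> y H y]
yyyyyHyyyy => yyyyyyHyyyyy   [H -> y H y]
yyyyyyHyyyyy => yyyyyyyHyyyyyy   [H -> y H y]
yyyyyyyHyyyyyy => yyyyyyyyHyyyyyyy   [H -> y H y]
yyyyyyyyHyyyyyyy => yyyyyyyyiyyyyyyy   [H -> i]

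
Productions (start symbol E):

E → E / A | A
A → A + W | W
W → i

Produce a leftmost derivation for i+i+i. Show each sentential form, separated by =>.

E => A   [E → A]
A => A+W   [A → A + W]
A+W => A+W+W   [A → A + W]
A+W+W => W+W+W   [A → W]
W+W+W => i+W+W   [W → i]
i+W+W => i+i+W   [W → i]
i+i+W => i+i+i   [W → i]

E=>A=>A+W=>A+W+W=>W+W+W=>i+W+W=>i+i+W=>i+i+i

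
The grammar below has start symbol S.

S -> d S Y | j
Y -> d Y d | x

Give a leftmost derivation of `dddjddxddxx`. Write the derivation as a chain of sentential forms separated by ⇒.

S ⇒ dSY ⇒ ddSYY ⇒ dddSYYY ⇒ dddjYYY ⇒ dddjdYdYY ⇒ dddjddYddYY ⇒ dddjddxddYY ⇒ dddjddxddxY ⇒ dddjddxddxx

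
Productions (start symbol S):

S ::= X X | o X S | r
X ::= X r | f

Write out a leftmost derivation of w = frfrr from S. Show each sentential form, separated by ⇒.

S ⇒ XX ⇒ XrX ⇒ frX ⇒ frXr ⇒ frXrr ⇒ frfrr

S ⇒ XX   [S ::= X X]
XX ⇒ XrX   [X ::= X r]
XrX ⇒ frX   [X ::= f]
frX ⇒ frXr   [X ::= X r]
frXr ⇒ frXrr   [X ::= X r]
frXrr ⇒ frfrr   [X ::= f]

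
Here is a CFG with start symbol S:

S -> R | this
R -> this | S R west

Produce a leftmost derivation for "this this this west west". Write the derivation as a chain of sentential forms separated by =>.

S => R => S R west => this R west => this S R west west => this R R west west => this this R west west => this this this west west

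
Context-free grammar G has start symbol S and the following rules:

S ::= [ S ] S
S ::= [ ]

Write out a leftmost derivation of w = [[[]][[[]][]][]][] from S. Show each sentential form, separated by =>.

S => [S]S   [S ::= [ S ] S]
[S]S => [[S]S]S   [S ::= [ S ] S]
[[S]S]S => [[[]]S]S   [S ::= [ ]]
[[[]]S]S => [[[]][S]S]S   [S ::= [ S ] S]
[[[]][S]S]S => [[[]][[S]S]S]S   [S ::= [ S ] S]
[[[]][[S]S]S]S => [[[]][[[]]S]S]S   [S ::= [ ]]
[[[]][[[]]S]S]S => [[[]][[[]][]]S]S   [S ::= [ ]]
[[[]][[[]][]]S]S => [[[]][[[]][]][]]S   [S ::= [ ]]
[[[]][[[]][]][]]S => [[[]][[[]][]][]][]   [S ::= [ ]]

S => [S]S => [[S]S]S => [[[]]S]S => [[[]][S]S]S => [[[]][[S]S]S]S => [[[]][[[]]S]S]S => [[[]][[[]][]]S]S => [[[]][[[]][]][]]S => [[[]][[[]][]][]][]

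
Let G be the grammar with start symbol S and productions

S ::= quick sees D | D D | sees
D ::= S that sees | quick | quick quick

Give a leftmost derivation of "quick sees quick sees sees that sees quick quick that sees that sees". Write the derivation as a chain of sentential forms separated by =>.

S => quick sees D => quick sees S that sees => quick sees quick sees D that sees => quick sees quick sees S that sees that sees => quick sees quick sees D D that sees that sees => quick sees quick sees S that sees D that sees that sees => quick sees quick sees sees that sees D that sees that sees => quick sees quick sees sees that sees quick quick that sees that sees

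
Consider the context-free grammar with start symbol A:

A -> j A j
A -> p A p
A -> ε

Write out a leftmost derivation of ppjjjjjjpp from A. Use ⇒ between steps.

A⇒pAp⇒ppApp⇒ppjAjpp⇒ppjjAjjpp⇒ppjjjAjjjpp⇒ppjjjjjjpp

A ⇒ pAp   [A -> p A p]
pAp ⇒ ppApp   [A -> p A p]
ppApp ⇒ ppjAjpp   [A -> j A j]
ppjAjpp ⇒ ppjjAjjpp   [A -> j A j]
ppjjAjjpp ⇒ ppjjjAjjjpp   [A -> j A j]
ppjjjAjjjpp ⇒ ppjjjjjjpp   [A -> ε]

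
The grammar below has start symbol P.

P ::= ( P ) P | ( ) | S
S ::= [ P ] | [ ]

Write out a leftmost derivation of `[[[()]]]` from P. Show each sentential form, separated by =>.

P => S   [P ::= S]
S => [P]   [S ::= [ P ]]
[P] => [S]   [P ::= S]
[S] => [[P]]   [S ::= [ P ]]
[[P]] => [[S]]   [P ::= S]
[[S]] => [[[P]]]   [S ::= [ P ]]
[[[P]]] => [[[()]]]   [P ::= ( )]

P=>S=>[P]=>[S]=>[[P]]=>[[S]]=>[[[P]]]=>[[[()]]]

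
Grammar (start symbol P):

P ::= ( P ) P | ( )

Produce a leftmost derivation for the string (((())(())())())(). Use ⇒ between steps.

P ⇒ (P)P   [P ::= ( P ) P]
(P)P ⇒ ((P)P)P   [P ::= ( P ) P]
((P)P)P ⇒ (((P)P)P)P   [P ::= ( P ) P]
(((P)P)P)P ⇒ (((())P)P)P   [P ::= ( )]
(((())P)P)P ⇒ (((())(P)P)P)P   [P ::= ( P ) P]
(((())(P)P)P)P ⇒ (((())(())P)P)P   [P ::= ( )]
(((())(())P)P)P ⇒ (((())(())())P)P   [P ::= ( )]
(((())(())())P)P ⇒ (((())(())())())P   [P ::= ( )]
(((())(())())())P ⇒ (((())(())())())()   [P ::= ( )]

P ⇒ (P)P ⇒ ((P)P)P ⇒ (((P)P)P)P ⇒ (((())P)P)P ⇒ (((())(P)P)P)P ⇒ (((())(())P)P)P ⇒ (((())(())())P)P ⇒ (((())(())())())P ⇒ (((())(())())())()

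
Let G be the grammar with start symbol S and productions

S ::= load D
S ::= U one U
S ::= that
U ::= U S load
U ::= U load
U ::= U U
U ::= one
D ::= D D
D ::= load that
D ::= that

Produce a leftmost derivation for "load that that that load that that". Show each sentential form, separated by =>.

S => load D => load D D => load that D => load that D D => load that D D D => load that D D D D => load that that D D D => load that that that D D => load that that that load that D => load that that that load that that

S => load D   [S ::= load D]
load D => load D D   [D ::= D D]
load D D => load that D   [D ::= that]
load that D => load that D D   [D ::= D D]
load that D D => load that D D D   [D ::= D D]
load that D D D => load that D D D D   [D ::= D D]
load that D D D D => load that that D D D   [D ::= that]
load that that D D D => load that that that D D   [D ::= that]
load that that that D D => load that that that load that D   [D ::= load that]
load that that that load that D => load that that that load that that   [D ::= that]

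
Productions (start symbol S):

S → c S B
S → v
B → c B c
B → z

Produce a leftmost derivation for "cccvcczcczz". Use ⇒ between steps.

S ⇒ cSB   [S → c S B]
cSB ⇒ ccSBB   [S → c S B]
ccSBB ⇒ cccSBBB   [S → c S B]
cccSBBB ⇒ cccvBBB   [S → v]
cccvBBB ⇒ cccvcBcBB   [B → c B c]
cccvcBcBB ⇒ cccvccBccBB   [B → c B c]
cccvccBccBB ⇒ cccvcczccBB   [B → z]
cccvcczccBB ⇒ cccvcczcczB   [B → z]
cccvcczcczB ⇒ cccvcczcczz   [B → z]

S ⇒ cSB ⇒ ccSBB ⇒ cccSBBB ⇒ cccvBBB ⇒ cccvcBcBB ⇒ cccvccBccBB ⇒ cccvcczccBB ⇒ cccvcczcczB ⇒ cccvcczcczz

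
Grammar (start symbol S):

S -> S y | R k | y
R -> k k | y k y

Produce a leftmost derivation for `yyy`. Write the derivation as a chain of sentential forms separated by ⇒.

S⇒Sy⇒Syy⇒yyy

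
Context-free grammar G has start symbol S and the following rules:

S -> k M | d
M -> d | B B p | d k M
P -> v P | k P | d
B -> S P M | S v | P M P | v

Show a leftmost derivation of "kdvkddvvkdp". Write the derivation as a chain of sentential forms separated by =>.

S => kM => kBBp => kSvBp => kdvBp => kdvPMPp => kdvkPMPp => kdvkdMPp => kdvkddPp => kdvkddvPp => kdvkddvvPp => kdvkddvvkPp => kdvkddvvkdp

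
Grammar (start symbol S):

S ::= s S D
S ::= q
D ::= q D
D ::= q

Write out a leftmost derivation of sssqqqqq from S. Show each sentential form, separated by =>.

S => sSD => ssSDD => sssSDDD => sssqDDD => sssqqDD => sssqqqDD => sssqqqqD => sssqqqqq

S => sSD   [S ::= s S D]
sSD => ssSDD   [S ::= s S D]
ssSDD => sssSDDD   [S ::= s S D]
sssSDDD => sssqDDD   [S ::= q]
sssqDDD => sssqqDD   [D ::= q]
sssqqDD => sssqqqDD   [D ::= q D]
sssqqqDD => sssqqqqD   [D ::= q]
sssqqqqD => sssqqqqq   [D ::= q]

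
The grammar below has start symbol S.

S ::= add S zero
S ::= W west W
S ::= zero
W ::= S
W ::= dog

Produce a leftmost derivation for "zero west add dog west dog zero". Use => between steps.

S => W west W   [S ::= W west W]
W west W => S west W   [W ::= S]
S west W => zero west W   [S ::= zero]
zero west W => zero west S   [W ::= S]
zero west S => zero west add S zero   [S ::= add S zero]
zero west add S zero => zero west add W west W zero   [S ::= W west W]
zero west add W west W zero => zero west add dog west W zero   [W ::= dog]
zero west add dog west W zero => zero west add dog west dog zero   [W ::= dog]

S => W west W => S west W => zero west W => zero west S => zero west add S zero => zero west add W west W zero => zero west add dog west W zero => zero west add dog west dog zero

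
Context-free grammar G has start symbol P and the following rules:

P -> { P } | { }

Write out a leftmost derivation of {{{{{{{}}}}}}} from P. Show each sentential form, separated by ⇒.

P ⇒ {P}   [P -> { P }]
{P} ⇒ {{P}}   [P -> { P }]
{{P}} ⇒ {{{P}}}   [P -> { P }]
{{{P}}} ⇒ {{{{P}}}}   [P -> { P }]
{{{{P}}}} ⇒ {{{{{P}}}}}   [P -> { P }]
{{{{{P}}}}} ⇒ {{{{{{P}}}}}}   [P -> { P }]
{{{{{{P}}}}}} ⇒ {{{{{{{}}}}}}}   [P -> { }]

P⇒{P}⇒{{P}}⇒{{{P}}}⇒{{{{P}}}}⇒{{{{{P}}}}}⇒{{{{{{P}}}}}}⇒{{{{{{{}}}}}}}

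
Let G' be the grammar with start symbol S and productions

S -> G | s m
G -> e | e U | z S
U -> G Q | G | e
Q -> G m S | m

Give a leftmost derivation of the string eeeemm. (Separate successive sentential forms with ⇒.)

S ⇒ G ⇒ eU ⇒ eGQ ⇒ eeUQ ⇒ eeGQQ ⇒ eeeUQQ ⇒ eeeeQQ ⇒ eeeemQ ⇒ eeeemm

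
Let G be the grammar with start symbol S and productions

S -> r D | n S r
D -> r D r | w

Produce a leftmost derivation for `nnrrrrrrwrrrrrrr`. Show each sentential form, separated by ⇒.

S ⇒ nSr ⇒ nnSrr ⇒ nnrDrr ⇒ nnrrDrrr ⇒ nnrrrDrrrr ⇒ nnrrrrDrrrrr ⇒ nnrrrrrDrrrrrr ⇒ nnrrrrrrDrrrrrrr ⇒ nnrrrrrrwrrrrrrr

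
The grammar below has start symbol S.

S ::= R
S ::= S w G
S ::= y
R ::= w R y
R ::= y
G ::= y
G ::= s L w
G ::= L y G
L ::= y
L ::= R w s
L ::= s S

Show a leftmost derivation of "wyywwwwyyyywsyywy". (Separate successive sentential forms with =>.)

S => SwG => SwGwG => RwGwG => wRywGwG => wyywGwG => wyywLyGwG => wyywRwsyGwG => wyywwRywsyGwG => wyywwwRyywsyGwG => wyywwwwRyyywsyGwG => wyywwwwyyyywsyGwG => wyywwwwyyyywsyywG => wyywwwwyyyywsyywy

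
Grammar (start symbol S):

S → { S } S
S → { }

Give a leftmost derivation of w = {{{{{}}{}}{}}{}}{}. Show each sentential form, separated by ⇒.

S ⇒ {S}S ⇒ {{S}S}S ⇒ {{{S}S}S}S ⇒ {{{{S}S}S}S}S ⇒ {{{{{}}S}S}S}S ⇒ {{{{{}}{}}S}S}S ⇒ {{{{{}}{}}{}}S}S ⇒ {{{{{}}{}}{}}{}}S ⇒ {{{{{}}{}}{}}{}}{}

S ⇒ {S}S   [S → { S } S]
{S}S ⇒ {{S}S}S   [S → { S } S]
{{S}S}S ⇒ {{{S}S}S}S   [S → { S } S]
{{{S}S}S}S ⇒ {{{{S}S}S}S}S   [S → { S } S]
{{{{S}S}S}S}S ⇒ {{{{{}}S}S}S}S   [S → { }]
{{{{{}}S}S}S}S ⇒ {{{{{}}{}}S}S}S   [S → { }]
{{{{{}}{}}S}S}S ⇒ {{{{{}}{}}{}}S}S   [S → { }]
{{{{{}}{}}{}}S}S ⇒ {{{{{}}{}}{}}{}}S   [S → { }]
{{{{{}}{}}{}}{}}S ⇒ {{{{{}}{}}{}}{}}{}   [S → { }]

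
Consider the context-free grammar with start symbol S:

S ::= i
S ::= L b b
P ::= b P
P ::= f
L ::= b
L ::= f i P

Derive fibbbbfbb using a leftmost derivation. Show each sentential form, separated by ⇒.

S ⇒ Lbb ⇒ fiPbb ⇒ fibPbb ⇒ fibbPbb ⇒ fibbbPbb ⇒ fibbbbPbb ⇒ fibbbbfbb

S ⇒ Lbb   [S ::= L b b]
Lbb ⇒ fiPbb   [L ::= f i P]
fiPbb ⇒ fibPbb   [P ::= b P]
fibPbb ⇒ fibbPbb   [P ::= b P]
fibbPbb ⇒ fibbbPbb   [P ::= b P]
fibbbPbb ⇒ fibbbbPbb   [P ::= b P]
fibbbbPbb ⇒ fibbbbfbb   [P ::= f]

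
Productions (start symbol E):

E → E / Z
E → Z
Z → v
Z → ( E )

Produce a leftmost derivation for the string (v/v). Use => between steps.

E => Z => (E) => (E/Z) => (Z/Z) => (v/Z) => (v/v)

E => Z   [E → Z]
Z => (E)   [Z → ( E )]
(E) => (E/Z)   [E → E / Z]
(E/Z) => (Z/Z)   [E → Z]
(Z/Z) => (v/Z)   [Z → v]
(v/Z) => (v/v)   [Z → v]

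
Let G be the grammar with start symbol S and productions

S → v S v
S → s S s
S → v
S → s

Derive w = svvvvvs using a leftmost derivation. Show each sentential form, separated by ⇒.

S ⇒ sSs ⇒ svSvs ⇒ svvSvvs ⇒ svvvvvs

S ⇒ sSs   [S → s S s]
sSs ⇒ svSvs   [S → v S v]
svSvs ⇒ svvSvvs   [S → v S v]
svvSvvs ⇒ svvvvvs   [S → v]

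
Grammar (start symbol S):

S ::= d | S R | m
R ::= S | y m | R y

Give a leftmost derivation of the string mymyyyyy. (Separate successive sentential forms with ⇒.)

S⇒SR⇒mR⇒mRy⇒mRyy⇒mRyyy⇒mRyyyy⇒mRyyyyy⇒mymyyyyy

S ⇒ SR   [S ::= S R]
SR ⇒ mR   [S ::= m]
mR ⇒ mRy   [R ::= R y]
mRy ⇒ mRyy   [R ::= R y]
mRyy ⇒ mRyyy   [R ::= R y]
mRyyy ⇒ mRyyyy   [R ::= R y]
mRyyyy ⇒ mRyyyyy   [R ::= R y]
mRyyyyy ⇒ mymyyyyy   [R ::= y m]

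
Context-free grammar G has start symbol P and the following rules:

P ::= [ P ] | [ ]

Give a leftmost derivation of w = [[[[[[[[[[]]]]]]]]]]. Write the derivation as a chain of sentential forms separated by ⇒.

P ⇒ [P]   [P ::= [ P ]]
[P] ⇒ [[P]]   [P ::= [ P ]]
[[P]] ⇒ [[[P]]]   [P ::= [ P ]]
[[[P]]] ⇒ [[[[P]]]]   [P ::= [ P ]]
[[[[P]]]] ⇒ [[[[[P]]]]]   [P ::= [ P ]]
[[[[[P]]]]] ⇒ [[[[[[P]]]]]]   [P ::= [ P ]]
[[[[[[P]]]]]] ⇒ [[[[[[[P]]]]]]]   [P ::= [ P ]]
[[[[[[[P]]]]]]] ⇒ [[[[[[[[P]]]]]]]]   [P ::= [ P ]]
[[[[[[[[P]]]]]]]] ⇒ [[[[[[[[[P]]]]]]]]]   [P ::= [ P ]]
[[[[[[[[[P]]]]]]]]] ⇒ [[[[[[[[[[]]]]]]]]]]   [P ::= [ ]]

P⇒[P]⇒[[P]]⇒[[[P]]]⇒[[[[P]]]]⇒[[[[[P]]]]]⇒[[[[[[P]]]]]]⇒[[[[[[[P]]]]]]]⇒[[[[[[[[P]]]]]]]]⇒[[[[[[[[[P]]]]]]]]]⇒[[[[[[[[[[]]]]]]]]]]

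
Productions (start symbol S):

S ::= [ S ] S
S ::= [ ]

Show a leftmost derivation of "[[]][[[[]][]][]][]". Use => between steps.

S => [S]S => [[]]S => [[]][S]S => [[]][[S]S]S => [[]][[[S]S]S]S => [[]][[[[]]S]S]S => [[]][[[[]][]]S]S => [[]][[[[]][]][]]S => [[]][[[[]][]][]][]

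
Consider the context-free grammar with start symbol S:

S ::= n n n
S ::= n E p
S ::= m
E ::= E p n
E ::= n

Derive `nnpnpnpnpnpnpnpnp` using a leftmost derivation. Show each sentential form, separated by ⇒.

S ⇒ nEp ⇒ nEpnp ⇒ nEpnpnp ⇒ nEpnpnpnp ⇒ nEpnpnpnpnp ⇒ nEpnpnpnpnpnp ⇒ nEpnpnpnpnpnpnp ⇒ nEpnpnpnpnpnpnpnp ⇒ nnpnpnpnpnpnpnpnp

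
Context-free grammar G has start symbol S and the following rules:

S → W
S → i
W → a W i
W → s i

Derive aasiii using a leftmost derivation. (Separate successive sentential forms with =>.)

S => W   [S → W]
W => aWi   [W → a W i]
aWi => aaWii   [W → a W i]
aaWii => aasiii   [W → s i]

S => W => aWi => aaWii => aasiii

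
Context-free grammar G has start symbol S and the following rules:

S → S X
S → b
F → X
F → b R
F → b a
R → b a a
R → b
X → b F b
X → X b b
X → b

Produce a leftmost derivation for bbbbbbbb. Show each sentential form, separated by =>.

S => SX   [S → S X]
SX => SXX   [S → S X]
SXX => SXXX   [S → S X]
SXXX => SXXXX   [S → S X]
SXXXX => SXXXXX   [S → S X]
SXXXXX => bXXXXX   [S → b]
bXXXXX => bXbbXXXX   [X → X b b]
bXbbXXXX => bbbbXXXX   [X → b]
bbbbXXXX => bbbbbXXX   [X → b]
bbbbbXXX => bbbbbbXX   [X → b]
bbbbbbXX => bbbbbbbX   [X → b]
bbbbbbbX => bbbbbbbb   [X → b]

S=>SX=>SXX=>SXXX=>SXXXX=>SXXXXX=>bXXXXX=>bXbbXXXX=>bbbbXXXX=>bbbbbXXX=>bbbbbbXX=>bbbbbbbX=>bbbbbbbb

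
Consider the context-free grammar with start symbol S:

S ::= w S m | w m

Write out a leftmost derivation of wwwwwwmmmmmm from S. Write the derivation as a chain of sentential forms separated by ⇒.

S ⇒ wSm   [S ::= w S m]
wSm ⇒ wwSmm   [S ::= w S m]
wwSmm ⇒ wwwSmmm   [S ::= w S m]
wwwSmmm ⇒ wwwwSmmmm   [S ::= w S m]
wwwwSmmmm ⇒ wwwwwSmmmmm   [S ::= w S m]
wwwwwSmmmmm ⇒ wwwwwwmmmmmm   [S ::= w m]

S ⇒ wSm ⇒ wwSmm ⇒ wwwSmmm ⇒ wwwwSmmmm ⇒ wwwwwSmmmmm ⇒ wwwwwwmmmmmm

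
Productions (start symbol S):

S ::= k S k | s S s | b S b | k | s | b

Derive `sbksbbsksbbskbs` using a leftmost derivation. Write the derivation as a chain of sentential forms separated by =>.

S => sSs => sbSbs => sbkSkbs => sbksSskbs => sbksbSbskbs => sbksbbSbbskbs => sbksbbsSsbbskbs => sbksbbsksbbskbs

S => sSs   [S ::= s S s]
sSs => sbSbs   [S ::= b S b]
sbSbs => sbkSkbs   [S ::= k S k]
sbkSkbs => sbksSskbs   [S ::= s S s]
sbksSskbs => sbksbSbskbs   [S ::= b S b]
sbksbSbskbs => sbksbbSbbskbs   [S ::= b S b]
sbksbbSbbskbs => sbksbbsSsbbskbs   [S ::= s S s]
sbksbbsSsbbskbs => sbksbbsksbbskbs   [S ::= k]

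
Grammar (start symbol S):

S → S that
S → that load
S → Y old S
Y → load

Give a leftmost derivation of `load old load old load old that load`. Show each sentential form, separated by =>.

S => Y old S => load old S => load old Y old S => load old load old S => load old load old Y old S => load old load old load old S => load old load old load old that load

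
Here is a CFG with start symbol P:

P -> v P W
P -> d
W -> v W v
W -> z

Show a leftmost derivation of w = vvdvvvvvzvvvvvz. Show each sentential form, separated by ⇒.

P ⇒ vPW ⇒ vvPWW ⇒ vvdWW ⇒ vvdvWvW ⇒ vvdvvWvvW ⇒ vvdvvvWvvvW ⇒ vvdvvvvWvvvvW ⇒ vvdvvvvvWvvvvvW ⇒ vvdvvvvvzvvvvvW ⇒ vvdvvvvvzvvvvvz

P ⇒ vPW   [P -> v P W]
vPW ⇒ vvPWW   [P -> v P W]
vvPWW ⇒ vvdWW   [P -> d]
vvdWW ⇒ vvdvWvW   [W -> v W v]
vvdvWvW ⇒ vvdvvWvvW   [W -> v W v]
vvdvvWvvW ⇒ vvdvvvWvvvW   [W -> v W v]
vvdvvvWvvvW ⇒ vvdvvvvWvvvvW   [W -> v W v]
vvdvvvvWvvvvW ⇒ vvdvvvvvWvvvvvW   [W -> v W v]
vvdvvvvvWvvvvvW ⇒ vvdvvvvvzvvvvvW   [W -> z]
vvdvvvvvzvvvvvW ⇒ vvdvvvvvzvvvvvz   [W -> z]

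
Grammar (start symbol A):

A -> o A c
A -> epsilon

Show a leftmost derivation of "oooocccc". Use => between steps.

A => oAc => ooAcc => oooAccc => ooooAcccc => oooocccc

A => oAc   [A -> o A c]
oAc => ooAcc   [A -> o A c]
ooAcc => oooAccc   [A -> o A c]
oooAccc => ooooAcccc   [A -> o A c]
ooooAcccc => oooocccc   [A -> epsilon]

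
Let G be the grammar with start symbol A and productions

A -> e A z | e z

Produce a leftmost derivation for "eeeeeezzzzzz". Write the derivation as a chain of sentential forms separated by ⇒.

A ⇒ eAz ⇒ eeAzz ⇒ eeeAzzz ⇒ eeeeAzzzz ⇒ eeeeeAzzzzz ⇒ eeeeeezzzzzz

A ⇒ eAz   [A -> e A z]
eAz ⇒ eeAzz   [A -> e A z]
eeAzz ⇒ eeeAzzz   [A -> e A z]
eeeAzzz ⇒ eeeeAzzzz   [A -> e A z]
eeeeAzzzz ⇒ eeeeeAzzzzz   [A -> e A z]
eeeeeAzzzzz ⇒ eeeeeezzzzzz   [A -> e z]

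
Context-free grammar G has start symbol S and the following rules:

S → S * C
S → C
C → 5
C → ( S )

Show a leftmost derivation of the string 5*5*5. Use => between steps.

S => S*C   [S → S * C]
S*C => S*C*C   [S → S * C]
S*C*C => C*C*C   [S → C]
C*C*C => 5*C*C   [C → 5]
5*C*C => 5*5*C   [C → 5]
5*5*C => 5*5*5   [C → 5]

S=>S*C=>S*C*C=>C*C*C=>5*C*C=>5*5*C=>5*5*5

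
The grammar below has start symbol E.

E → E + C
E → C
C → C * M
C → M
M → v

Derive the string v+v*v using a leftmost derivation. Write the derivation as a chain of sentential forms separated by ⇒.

E ⇒ E+C   [E → E + C]
E+C ⇒ C+C   [E → C]
C+C ⇒ M+C   [C → M]
M+C ⇒ v+C   [M → v]
v+C ⇒ v+C*M   [C → C * M]
v+C*M ⇒ v+M*M   [C → M]
v+M*M ⇒ v+v*M   [M → v]
v+v*M ⇒ v+v*v   [M → v]

E⇒E+C⇒C+C⇒M+C⇒v+C⇒v+C*M⇒v+M*M⇒v+v*M⇒v+v*v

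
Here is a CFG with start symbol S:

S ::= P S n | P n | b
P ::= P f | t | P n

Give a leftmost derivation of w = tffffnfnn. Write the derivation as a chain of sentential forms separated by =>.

S => Pn   [S ::= P n]
Pn => Pnn   [P ::= P n]
Pnn => Pfnn   [P ::= P f]
Pfnn => Pnfnn   [P ::= P n]
Pnfnn => Pfnfnn   [P ::= P f]
Pfnfnn => Pffnfnn   [P ::= P f]
Pffnfnn => Pfffnfnn   [P ::= P f]
Pfffnfnn => Pffffnfnn   [P ::= P f]
Pffffnfnn => tffffnfnn   [P ::= t]

S => Pn => Pnn => Pfnn => Pnfnn => Pfnfnn => Pffnfnn => Pfffnfnn => Pffffnfnn => tffffnfnn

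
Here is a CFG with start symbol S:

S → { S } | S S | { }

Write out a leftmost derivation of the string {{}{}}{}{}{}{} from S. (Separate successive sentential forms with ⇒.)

S ⇒ SS ⇒ SSS ⇒ SSSS ⇒ SSSSS ⇒ {S}SSSS ⇒ {SS}SSSS ⇒ {{}S}SSSS ⇒ {{}{}}SSSS ⇒ {{}{}}{}SSS ⇒ {{}{}}{}{}SS ⇒ {{}{}}{}{}{}S ⇒ {{}{}}{}{}{}{}

S ⇒ SS   [S → S S]
SS ⇒ SSS   [S → S S]
SSS ⇒ SSSS   [S → S S]
SSSS ⇒ SSSSS   [S → S S]
SSSSS ⇒ {S}SSSS   [S → { S }]
{S}SSSS ⇒ {SS}SSSS   [S → S S]
{SS}SSSS ⇒ {{}S}SSSS   [S → { }]
{{}S}SSSS ⇒ {{}{}}SSSS   [S → { }]
{{}{}}SSSS ⇒ {{}{}}{}SSS   [S → { }]
{{}{}}{}SSS ⇒ {{}{}}{}{}SS   [S → { }]
{{}{}}{}{}SS ⇒ {{}{}}{}{}{}S   [S → { }]
{{}{}}{}{}{}S ⇒ {{}{}}{}{}{}{}   [S → { }]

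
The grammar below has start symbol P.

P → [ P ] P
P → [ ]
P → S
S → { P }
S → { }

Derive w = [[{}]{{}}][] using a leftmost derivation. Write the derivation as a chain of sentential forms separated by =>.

P=>[P]P=>[[P]P]P=>[[S]P]P=>[[{}]P]P=>[[{}]S]P=>[[{}]{P}]P=>[[{}]{S}]P=>[[{}]{{}}]P=>[[{}]{{}}][]

P => [P]P   [P → [ P ] P]
[P]P => [[P]P]P   [P → [ P ] P]
[[P]P]P => [[S]P]P   [P → S]
[[S]P]P => [[{}]P]P   [S → { }]
[[{}]P]P => [[{}]S]P   [P → S]
[[{}]S]P => [[{}]{P}]P   [S → { P }]
[[{}]{P}]P => [[{}]{S}]P   [P → S]
[[{}]{S}]P => [[{}]{{}}]P   [S → { }]
[[{}]{{}}]P => [[{}]{{}}][]   [P → [ ]]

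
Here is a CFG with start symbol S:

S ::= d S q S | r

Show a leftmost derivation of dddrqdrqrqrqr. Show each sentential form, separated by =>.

S => dSqS   [S ::= d S q S]
dSqS => ddSqSqS   [S ::= d S q S]
ddSqSqS => dddSqSqSqS   [S ::= d S q S]
dddSqSqSqS => dddrqSqSqS   [S ::= r]
dddrqSqSqS => dddrqdSqSqSqS   [S ::= d S q S]
dddrqdSqSqSqS => dddrqdrqSqSqS   [S ::= r]
dddrqdrqSqSqS => dddrqdrqrqSqS   [S ::= r]
dddrqdrqrqSqS => dddrqdrqrqrqS   [S ::= r]
dddrqdrqrqrqS => dddrqdrqrqrqr   [S ::= r]

S=>dSqS=>ddSqSqS=>dddSqSqSqS=>dddrqSqSqS=>dddrqdSqSqSqS=>dddrqdrqSqSqS=>dddrqdrqrqSqS=>dddrqdrqrqrqS=>dddrqdrqrqrqr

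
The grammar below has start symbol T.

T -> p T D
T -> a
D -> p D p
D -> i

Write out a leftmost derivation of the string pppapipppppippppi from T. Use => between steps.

T => pTD => ppTDD => pppTDDD => pppaDDD => pppapDpDD => pppapipDD => pppapippDpD => pppapipppDppD => pppapippppDpppD => pppapipppppDppppD => pppapipppppippppD => pppapipppppippppi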